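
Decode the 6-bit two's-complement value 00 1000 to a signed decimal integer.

MSB is 0, so the value is non-negative: 001000 = 8.

8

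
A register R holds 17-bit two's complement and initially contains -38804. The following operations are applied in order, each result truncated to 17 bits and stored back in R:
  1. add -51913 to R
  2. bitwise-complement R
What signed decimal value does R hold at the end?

-40356

Start: R = -38804 = 10110100001101100.
R = -38804 + (-51913) = -90717; wraps to 40355 = 01001110110100011
R = NOT 01001110110100011 = 10110001001011100 = -40356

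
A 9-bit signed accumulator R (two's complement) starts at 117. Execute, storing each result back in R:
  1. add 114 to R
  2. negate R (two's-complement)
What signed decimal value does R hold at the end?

Start: R = 117 = 001110101.
R = 117 + 114 = 231 = 011100111
R = −(231) = -231 = 100011001

-231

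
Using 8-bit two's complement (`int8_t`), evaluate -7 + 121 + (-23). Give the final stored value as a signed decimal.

91

-7 + 121 = 114 (01110010)
114 + (-23) = 91 (01011011)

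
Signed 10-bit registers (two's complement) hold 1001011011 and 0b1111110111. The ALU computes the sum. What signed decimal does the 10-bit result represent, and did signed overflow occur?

-430; no overflow

1001011011 = -421 (signed)
0b1111110111 → 1111110111 = -9 (signed)
  1001011011
+ 1111110111
= 1001010010  (discard carry-out 1)
Result 1001010010: MSB = 1 → 594 − 1024 = -430.
Both addends are negative and so is the stored result: no signed overflow.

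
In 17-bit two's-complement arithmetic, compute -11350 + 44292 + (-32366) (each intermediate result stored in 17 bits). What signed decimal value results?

-11350 + 44292 = 32942 (01000000010101110)
32942 + (-32366) = 576 (00000001001000000)

576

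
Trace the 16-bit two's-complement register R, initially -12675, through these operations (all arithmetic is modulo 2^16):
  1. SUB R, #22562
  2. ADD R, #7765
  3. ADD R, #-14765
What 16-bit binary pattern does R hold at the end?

0101101100000011

Start: R = -12675 = 1100111001111101.
R = -12675 − 22562 = -35237; wraps to 30299 = 0111011001011011
R = 30299 + 7765 = 38064; wraps to -27472 = 1001010010110000
R = -27472 + (-14765) = -42237; wraps to 23299 = 0101101100000011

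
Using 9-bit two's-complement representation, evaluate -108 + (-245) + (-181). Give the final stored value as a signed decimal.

-108 + (-245) = -353 → wraps to 159 (010011111)
159 + (-181) = -22 (111101010)

-22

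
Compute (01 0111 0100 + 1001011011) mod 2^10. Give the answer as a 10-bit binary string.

1111001111

  0101110100
+ 1001011011
= 1111001111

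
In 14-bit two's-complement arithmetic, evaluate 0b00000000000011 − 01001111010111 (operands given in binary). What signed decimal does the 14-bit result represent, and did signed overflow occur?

-5076; no overflow

0b00000000000011 → 00000000000011 = 3 (signed)
01001111010111 = 5079 (signed)
Subtract via negate-and-add: invert 01001111010111 + 1 = 10110000101001 (i.e. -5079).
  00000000000011
+ 10110000101001
= 10110000101100
Result 10110000101100: MSB = 1 → 11308 − 16384 = -5076.
Addends (after negating the subtrahend) have opposite signs, so signed overflow cannot occur.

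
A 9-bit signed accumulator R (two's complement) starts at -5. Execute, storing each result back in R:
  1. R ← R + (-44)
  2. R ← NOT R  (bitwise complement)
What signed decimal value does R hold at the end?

48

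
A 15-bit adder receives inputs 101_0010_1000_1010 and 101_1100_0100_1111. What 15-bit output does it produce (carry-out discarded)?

010111011011001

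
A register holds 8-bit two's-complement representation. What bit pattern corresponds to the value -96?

|-96| = 96 = 01100000 in 8 bits.
Invert the bits: 10011111. Add 1: 10100000.

10100000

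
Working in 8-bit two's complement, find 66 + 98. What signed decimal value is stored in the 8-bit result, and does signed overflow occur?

-92; overflow

66 → 01000010
98 → 01100010
  01000010
+ 01100010
= 10100100
Result 10100100: MSB = 1 → 164 − 256 = -92.
Both addends are non-negative but the stored result is negative: signed overflow. The true value 66 + 98 = 164 lies outside [-128, 127].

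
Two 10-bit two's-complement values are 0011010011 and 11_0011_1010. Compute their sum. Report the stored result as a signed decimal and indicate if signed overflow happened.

13; no overflow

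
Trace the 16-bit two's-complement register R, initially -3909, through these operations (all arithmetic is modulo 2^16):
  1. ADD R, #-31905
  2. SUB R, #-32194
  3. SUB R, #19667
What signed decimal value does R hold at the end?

Start: R = -3909 = 1111000010111011.
R = -3909 + (-31905) = -35814; wraps to 29722 = 0111010000011010
R = 29722 − (-32194) = 61916; wraps to -3620 = 1111000111011100
R = -3620 − 19667 = -23287 = 1010010100001001

-23287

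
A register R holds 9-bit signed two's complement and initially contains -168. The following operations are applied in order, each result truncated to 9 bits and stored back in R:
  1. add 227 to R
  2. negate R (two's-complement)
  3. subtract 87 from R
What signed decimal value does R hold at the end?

Start: R = -168 = 101011000.
R = -168 + 227 = 59 = 000111011
R = −(59) = -59 = 111000101
R = -59 − 87 = -146 = 101101110

-146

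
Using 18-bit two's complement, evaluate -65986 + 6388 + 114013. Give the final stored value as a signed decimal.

54415

-65986 + 6388 = -59598 (110001011100110010)
-59598 + 114013 = 54415 (001101010010001111)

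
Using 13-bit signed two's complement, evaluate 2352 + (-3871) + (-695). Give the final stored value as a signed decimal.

2352 + (-3871) = -1519 (1101000010001)
-1519 + (-695) = -2214 (1011101011010)

-2214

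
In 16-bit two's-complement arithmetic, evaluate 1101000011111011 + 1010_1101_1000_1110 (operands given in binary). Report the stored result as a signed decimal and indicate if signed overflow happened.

1101000011111011 = -12037 (signed)
1010_1101_1000_1110 → 1010110110001110 = -21106 (signed)
  1101000011111011
+ 1010110110001110
= 0111111010001001  (discard carry-out 1)
Result 0111111010001001: MSB = 0 → value 32393.
Both addends are negative but the stored result is non-negative: signed overflow. The true value -12037 + (-21106) = -33143 lies outside [-32768, 32767].

32393; overflow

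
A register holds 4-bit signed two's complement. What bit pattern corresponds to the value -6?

1010

|-6| = 6 = 0110 in 4 bits.
Invert the bits: 1001. Add 1: 1010.
Check: 1010 reads as 10 − 16 = -6.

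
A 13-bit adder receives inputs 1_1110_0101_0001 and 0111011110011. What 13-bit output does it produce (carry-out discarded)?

0110101000100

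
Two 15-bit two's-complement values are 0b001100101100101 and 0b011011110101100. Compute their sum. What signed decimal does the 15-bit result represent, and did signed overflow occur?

-12015; overflow

0b001100101100101 → 001100101100101 = 6501 (signed)
0b011011110101100 → 011011110101100 = 14252 (signed)
  001100101100101
+ 011011110101100
= 101000100010001
Result 101000100010001: MSB = 1 → 20753 − 32768 = -12015.
Both addends are non-negative but the stored result is negative: signed overflow. The true value 6501 + 14252 = 20753 lies outside [-16384, 16383].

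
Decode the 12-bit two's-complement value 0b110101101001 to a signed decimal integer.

-663

MSB is 1, so the value is negative.
Invert: 001010010110. Add 1: 001010010111 = 663. So the value is −663.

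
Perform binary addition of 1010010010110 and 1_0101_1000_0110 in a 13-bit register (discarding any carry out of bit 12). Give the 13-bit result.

  1010010010110
+ 1010110000110
= 0101000011100  (discard carry-out 1)

0101000011100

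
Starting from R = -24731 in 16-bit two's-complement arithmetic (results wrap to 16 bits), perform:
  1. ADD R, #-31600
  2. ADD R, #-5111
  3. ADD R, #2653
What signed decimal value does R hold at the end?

6747

Start: R = -24731 = 1001111101100101.
R = -24731 + (-31600) = -56331; wraps to 9205 = 0010001111110101
R = 9205 + (-5111) = 4094 = 0000111111111110
R = 4094 + 2653 = 6747 = 0001101001011011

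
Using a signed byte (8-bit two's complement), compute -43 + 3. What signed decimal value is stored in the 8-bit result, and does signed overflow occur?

-40; no overflow

-43 → 11010101
3 → 00000011
  11010101
+ 00000011
= 11011000
Result 11011000: MSB = 1 → 216 − 256 = -40.
Addends have opposite signs, so signed overflow cannot occur.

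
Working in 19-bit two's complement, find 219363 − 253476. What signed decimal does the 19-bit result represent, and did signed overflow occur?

-34113; no overflow

219363 → 0110101100011100011
253476 → 0111101111000100100
Subtract via negate-and-add: invert 0111101111000100100 + 1 = 1000010000111011100 (i.e. -253476).
  0110101100011100011
+ 1000010000111011100
= 1110111101010111111
Result 1110111101010111111: MSB = 1 → 490175 − 524288 = -34113.
Addends (after negating the subtrahend) have opposite signs, so signed overflow cannot occur.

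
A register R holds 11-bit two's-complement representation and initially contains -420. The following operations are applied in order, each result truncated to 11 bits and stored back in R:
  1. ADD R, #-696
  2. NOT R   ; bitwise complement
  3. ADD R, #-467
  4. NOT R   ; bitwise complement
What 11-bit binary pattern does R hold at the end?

10101110111

Start: R = -420 = 11001011100.
R = -420 + (-696) = -1116; wraps to 932 = 01110100100
R = NOT 01110100100 = 10001011011 = -933
R = -933 + (-467) = -1400; wraps to 648 = 01010001000
R = NOT 01010001000 = 10101110111 = -649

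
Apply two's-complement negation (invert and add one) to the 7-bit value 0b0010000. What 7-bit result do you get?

1110000

Invert: 1101111. Add 1: 1110000.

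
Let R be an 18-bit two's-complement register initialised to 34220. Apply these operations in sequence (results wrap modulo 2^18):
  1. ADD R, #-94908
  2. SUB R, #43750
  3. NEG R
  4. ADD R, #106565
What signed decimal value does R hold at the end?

-51141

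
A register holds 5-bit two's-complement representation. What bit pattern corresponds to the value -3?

|-3| = 3 = 00011 in 5 bits.
Invert the bits: 11100. Add 1: 11101.

11101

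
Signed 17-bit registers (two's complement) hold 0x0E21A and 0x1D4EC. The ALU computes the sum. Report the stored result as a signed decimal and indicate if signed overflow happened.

0x0E21A = 01110001000011010 = 57882 (signed)
0x1D4EC = 11101010011101100 = -11028 (signed)
  01110001000011010
+ 11101010011101100
= 01011011100000110  (discard carry-out 1)
Result 01011011100000110: MSB = 0 → value 46854.
Addends have opposite signs, so signed overflow cannot occur.

46854; no overflow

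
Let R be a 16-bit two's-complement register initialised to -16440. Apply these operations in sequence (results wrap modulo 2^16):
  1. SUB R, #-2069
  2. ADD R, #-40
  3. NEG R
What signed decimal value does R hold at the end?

14411

Start: R = -16440 = 1011111111001000.
R = -16440 − (-2069) = -14371 = 1100011111011101
R = -14371 + (-40) = -14411 = 1100011110110101
R = −(-14411) = 14411 = 0011100001001011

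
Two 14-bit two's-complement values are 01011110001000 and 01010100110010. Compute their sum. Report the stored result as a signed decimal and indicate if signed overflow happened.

01011110001000 = 6024 (signed)
01010100110010 = 5426 (signed)
  01011110001000
+ 01010100110010
= 10110010111010
Result 10110010111010: MSB = 1 → 11450 − 16384 = -4934.
Both addends are non-negative but the stored result is negative: signed overflow. The true value 6024 + 5426 = 11450 lies outside [-8192, 8191].

-4934; overflow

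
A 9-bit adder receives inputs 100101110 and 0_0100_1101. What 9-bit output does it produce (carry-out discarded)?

  100101110
+ 001001101
= 101111011

101111011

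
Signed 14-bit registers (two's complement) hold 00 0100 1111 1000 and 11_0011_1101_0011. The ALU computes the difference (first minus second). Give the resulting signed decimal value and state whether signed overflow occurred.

4389; no overflow

00 0100 1111 1000 → 00010011111000 = 1272 (signed)
11_0011_1101_0011 → 11001111010011 = -3117 (signed)
Subtract via negate-and-add: invert 11001111010011 + 1 = 00110000101101 (i.e. 3117).
  00010011111000
+ 00110000101101
= 01000100100101
Result 01000100100101: MSB = 0 → value 4389.
Both addends (after negating the subtrahend) are non-negative and so is the stored result: no signed overflow.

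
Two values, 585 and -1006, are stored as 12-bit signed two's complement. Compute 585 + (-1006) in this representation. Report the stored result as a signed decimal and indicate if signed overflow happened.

-421; no overflow

585 → 001001001001
-1006 → 110000010010
  001001001001
+ 110000010010
= 111001011011
Result 111001011011: MSB = 1 → 3675 − 4096 = -421.
Addends have opposite signs, so signed overflow cannot occur.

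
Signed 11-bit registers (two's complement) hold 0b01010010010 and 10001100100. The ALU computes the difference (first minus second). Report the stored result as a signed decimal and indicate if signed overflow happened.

0b01010010010 → 01010010010 = 658 (signed)
10001100100 = -924 (signed)
Subtract via negate-and-add: invert 10001100100 + 1 = 01110011100 (i.e. 924).
  01010010010
+ 01110011100
= 11000101110
Result 11000101110: MSB = 1 → 1582 − 2048 = -466.
Both addends (after negating the subtrahend) are non-negative but the stored result is negative: signed overflow. The true value 658 − (-924) = 1582 lies outside [-1024, 1023].

-466; overflow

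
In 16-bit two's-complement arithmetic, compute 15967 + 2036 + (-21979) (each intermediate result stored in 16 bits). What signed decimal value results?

15967 + 2036 = 18003 (0100011001010011)
18003 + (-21979) = -3976 (1111000001111000)

-3976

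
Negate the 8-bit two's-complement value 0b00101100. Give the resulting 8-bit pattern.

Invert: 11010011. Add 1: 11010100.
Check: 00101100 = 44, 11010100 = -44.

11010100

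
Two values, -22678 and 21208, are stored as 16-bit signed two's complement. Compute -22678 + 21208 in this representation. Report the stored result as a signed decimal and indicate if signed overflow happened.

-22678 → 1010011101101010
21208 → 0101001011011000
  1010011101101010
+ 0101001011011000
= 1111101001000010
Result 1111101001000010: MSB = 1 → 64066 − 65536 = -1470.
Addends have opposite signs, so signed overflow cannot occur.

-1470; no overflow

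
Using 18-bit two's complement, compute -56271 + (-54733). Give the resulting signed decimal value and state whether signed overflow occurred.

-111004; no overflow

-56271 → 110010010000110001
-54733 → 110010101000110011
  110010010000110001
+ 110010101000110011
= 100100111001100100  (discard carry-out 1)
Result 100100111001100100: MSB = 1 → 151140 − 262144 = -111004.
Both addends are negative and so is the stored result: no signed overflow.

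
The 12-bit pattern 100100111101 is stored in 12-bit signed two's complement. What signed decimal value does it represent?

-1731

MSB is 1, so the value is negative.
Invert: 011011000010. Add 1: 011011000011 = 1731. So the value is −1731.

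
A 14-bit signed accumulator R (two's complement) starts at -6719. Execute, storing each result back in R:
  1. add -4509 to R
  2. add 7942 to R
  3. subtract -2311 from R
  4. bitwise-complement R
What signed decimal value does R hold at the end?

Start: R = -6719 = 10010111000001.
R = -6719 + (-4509) = -11228; wraps to 5156 = 01010000100100
R = 5156 + 7942 = 13098; wraps to -3286 = 11001100101010
R = -3286 − (-2311) = -975 = 11110000110001
R = NOT 11110000110001 = 00001111001110 = 974

974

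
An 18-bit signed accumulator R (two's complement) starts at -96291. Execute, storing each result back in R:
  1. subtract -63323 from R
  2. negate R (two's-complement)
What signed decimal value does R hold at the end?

32968

Start: R = -96291 = 101000011111011101.
R = -96291 − (-63323) = -32968 = 110111111100111000
R = −(-32968) = 32968 = 001000000011001000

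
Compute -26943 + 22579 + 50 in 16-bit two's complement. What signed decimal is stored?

-26943 + 22579 = -4364 (1110111011110100)
-4364 + 50 = -4314 (1110111100100110)

-4314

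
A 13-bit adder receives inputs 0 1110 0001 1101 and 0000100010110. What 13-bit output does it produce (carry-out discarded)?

0111100110011

  0111000011101
+ 0000100010110
= 0111100110011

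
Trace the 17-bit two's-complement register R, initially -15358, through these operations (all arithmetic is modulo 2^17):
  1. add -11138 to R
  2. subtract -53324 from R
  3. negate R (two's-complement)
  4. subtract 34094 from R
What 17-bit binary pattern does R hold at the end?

Start: R = -15358 = 11100010000000010.
R = -15358 + (-11138) = -26496 = 11001100010000000
R = -26496 − (-53324) = 26828 = 00110100011001100
R = −(26828) = -26828 = 11001011100110100
R = -26828 − 34094 = -60922 = 10001001000000110

10001001000000110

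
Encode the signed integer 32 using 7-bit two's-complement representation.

0100000

32 is non-negative, so write it directly in 7 bits: 0100000.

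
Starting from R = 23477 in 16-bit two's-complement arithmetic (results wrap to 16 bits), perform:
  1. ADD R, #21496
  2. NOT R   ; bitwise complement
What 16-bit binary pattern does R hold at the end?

0101000001010010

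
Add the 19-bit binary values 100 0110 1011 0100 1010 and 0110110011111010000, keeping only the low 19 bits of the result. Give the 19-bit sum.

  1000110101101001010
+ 0110110011111010000
= 1111101001100011010

1111101001100011010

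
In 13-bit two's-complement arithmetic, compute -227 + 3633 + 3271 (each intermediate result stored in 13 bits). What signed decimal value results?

-1515

-227 + 3633 = 3406 (0110101001110)
3406 + 3271 = 6677 → wraps to -1515 (1101000010101)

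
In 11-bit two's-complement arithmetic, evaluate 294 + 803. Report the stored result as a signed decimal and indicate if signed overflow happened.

-951; overflow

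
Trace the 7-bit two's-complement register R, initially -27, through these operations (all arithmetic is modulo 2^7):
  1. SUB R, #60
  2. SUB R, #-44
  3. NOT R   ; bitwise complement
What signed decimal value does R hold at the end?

Start: R = -27 = 1100101.
R = -27 − 60 = -87; wraps to 41 = 0101001
R = 41 − (-44) = 85; wraps to -43 = 1010101
R = NOT 1010101 = 0101010 = 42

42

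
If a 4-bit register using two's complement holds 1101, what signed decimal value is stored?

-3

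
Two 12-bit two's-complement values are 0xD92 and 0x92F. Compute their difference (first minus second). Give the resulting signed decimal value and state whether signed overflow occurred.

0xD92 = 110110010010 = -622 (signed)
0x92F = 100100101111 = -1745 (signed)
Subtract via negate-and-add: invert 100100101111 + 1 = 011011010001 (i.e. 1745).
  110110010010
+ 011011010001
= 010001100011  (discard carry-out 1)
Result 010001100011: MSB = 0 → value 1123.
Addends (after negating the subtrahend) have opposite signs, so signed overflow cannot occur.

1123; no overflow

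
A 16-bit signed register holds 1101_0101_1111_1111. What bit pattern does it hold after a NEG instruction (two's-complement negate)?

0010101000000001

Invert: 0010101000000000. Add 1: 0010101000000001.
Check: 1101010111111111 = -10753, 0010101000000001 = 10753.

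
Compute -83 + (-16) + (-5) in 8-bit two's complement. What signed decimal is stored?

-104

-83 + (-16) = -99 (10011101)
-99 + (-5) = -104 (10011000)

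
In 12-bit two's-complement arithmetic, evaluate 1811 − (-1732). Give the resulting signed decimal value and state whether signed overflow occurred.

-553; overflow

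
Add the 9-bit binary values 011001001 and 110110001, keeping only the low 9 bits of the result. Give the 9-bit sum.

  011001001
+ 110110001
= 001111010  (discard carry-out 1)

001111010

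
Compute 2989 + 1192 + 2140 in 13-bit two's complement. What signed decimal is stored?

2989 + 1192 = 4181 → wraps to -4011 (1000001010101)
-4011 + 2140 = -1871 (1100010110001)

-1871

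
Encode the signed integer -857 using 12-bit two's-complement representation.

|-857| = 857 = 001101011001 in 12 bits.
Invert the bits: 110010100110. Add 1: 110010100111.
Check: 110010100111 reads as 3239 − 4096 = -857.

110010100111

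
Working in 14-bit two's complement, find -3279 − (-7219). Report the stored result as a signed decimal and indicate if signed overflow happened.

3940; no overflow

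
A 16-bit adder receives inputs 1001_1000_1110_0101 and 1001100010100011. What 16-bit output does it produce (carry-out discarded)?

0011000110001000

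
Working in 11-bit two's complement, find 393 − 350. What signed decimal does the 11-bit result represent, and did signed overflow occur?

43; no overflow

393 → 00110001001
350 → 00101011110
Subtract via negate-and-add: invert 00101011110 + 1 = 11010100010 (i.e. -350).
  00110001001
+ 11010100010
= 00000101011  (discard carry-out 1)
Result 00000101011: MSB = 0 → value 43.
Addends (after negating the subtrahend) have opposite signs, so signed overflow cannot occur.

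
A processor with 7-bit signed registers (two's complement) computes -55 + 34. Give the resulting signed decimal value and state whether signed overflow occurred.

-55 → 1001001
34 → 0100010
  1001001
+ 0100010
= 1101011
Result 1101011: MSB = 1 → 107 − 128 = -21.
Addends have opposite signs, so signed overflow cannot occur.

-21; no overflow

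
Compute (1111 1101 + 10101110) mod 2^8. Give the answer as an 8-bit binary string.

10101011

  11111101
+ 10101110
= 10101011  (discard carry-out 1)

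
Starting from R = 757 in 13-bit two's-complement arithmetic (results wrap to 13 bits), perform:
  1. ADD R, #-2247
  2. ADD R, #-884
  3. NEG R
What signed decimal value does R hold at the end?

Start: R = 757 = 0001011110101.
R = 757 + (-2247) = -1490 = 1101000101110
R = -1490 + (-884) = -2374 = 1011010111010
R = −(-2374) = 2374 = 0100101000110

2374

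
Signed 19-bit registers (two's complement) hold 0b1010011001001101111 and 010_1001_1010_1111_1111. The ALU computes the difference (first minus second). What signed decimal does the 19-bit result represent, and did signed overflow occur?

169840; overflow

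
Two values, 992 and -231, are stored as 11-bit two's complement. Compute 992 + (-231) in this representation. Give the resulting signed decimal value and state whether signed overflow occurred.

761; no overflow

992 → 01111100000
-231 → 11100011001
  01111100000
+ 11100011001
= 01011111001  (discard carry-out 1)
Result 01011111001: MSB = 0 → value 761.
Addends have opposite signs, so signed overflow cannot occur.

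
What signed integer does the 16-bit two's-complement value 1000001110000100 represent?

MSB is 1, so the value is negative.
Unsigned reading: 33668. Subtract 2^16 = 65536: 33668 − 65536 = -31868.

-31868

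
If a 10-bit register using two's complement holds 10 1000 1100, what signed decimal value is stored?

MSB is 1, so the value is negative.
Invert: 0101110011. Add 1: 0101110100 = 372. So the value is −372.

-372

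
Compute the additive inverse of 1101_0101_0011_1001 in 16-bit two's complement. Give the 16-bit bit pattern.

0010101011000111

Invert: 0010101011000110. Add 1: 0010101011000111.
Check: 1101010100111001 = -10951, 0010101011000111 = 10951.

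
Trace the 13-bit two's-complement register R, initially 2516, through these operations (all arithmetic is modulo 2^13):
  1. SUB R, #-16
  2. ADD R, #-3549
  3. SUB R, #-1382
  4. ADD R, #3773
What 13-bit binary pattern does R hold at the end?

Start: R = 2516 = 0100111010100.
R = 2516 − (-16) = 2532 = 0100111100100
R = 2532 + (-3549) = -1017 = 1110000000111
R = -1017 − (-1382) = 365 = 0000101101101
R = 365 + 3773 = 4138; wraps to -4054 = 1000000101010

1000000101010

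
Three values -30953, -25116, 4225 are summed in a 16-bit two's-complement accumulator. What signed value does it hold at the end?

-30953 + (-25116) = -56069 → wraps to 9467 (0010010011111011)
9467 + 4225 = 13692 (0011010101111100)

13692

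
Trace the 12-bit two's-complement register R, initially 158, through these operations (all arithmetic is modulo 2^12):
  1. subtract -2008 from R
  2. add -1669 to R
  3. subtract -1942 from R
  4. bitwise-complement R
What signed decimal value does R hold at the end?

Start: R = 158 = 000010011110.
R = 158 − (-2008) = 2166; wraps to -1930 = 100001110110
R = -1930 + (-1669) = -3599; wraps to 497 = 000111110001
R = 497 − (-1942) = 2439; wraps to -1657 = 100110000111
R = NOT 100110000111 = 011001111000 = 1656

1656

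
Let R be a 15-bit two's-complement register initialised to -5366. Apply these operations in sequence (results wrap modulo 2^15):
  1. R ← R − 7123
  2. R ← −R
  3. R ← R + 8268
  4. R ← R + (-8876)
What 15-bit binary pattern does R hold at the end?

Start: R = -5366 = 110101100001010.
R = -5366 − 7123 = -12489 = 100111100110111
R = −(-12489) = 12489 = 011000011001001
R = 12489 + 8268 = 20757; wraps to -12011 = 101000100010101
R = -12011 + (-8876) = -20887; wraps to 11881 = 010111001101001

010111001101001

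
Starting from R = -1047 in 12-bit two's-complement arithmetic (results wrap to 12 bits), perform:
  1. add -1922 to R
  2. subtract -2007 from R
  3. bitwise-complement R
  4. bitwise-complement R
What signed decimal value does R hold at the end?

Start: R = -1047 = 101111101001.
R = -1047 + (-1922) = -2969; wraps to 1127 = 010001100111
R = 1127 − (-2007) = 3134; wraps to -962 = 110000111110
R = NOT 110000111110 = 001111000001 = 961
R = NOT 001111000001 = 110000111110 = -962

-962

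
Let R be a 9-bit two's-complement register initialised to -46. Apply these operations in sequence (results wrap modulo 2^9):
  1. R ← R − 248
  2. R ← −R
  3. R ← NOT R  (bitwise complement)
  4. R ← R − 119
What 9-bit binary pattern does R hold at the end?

001100010

Start: R = -46 = 111010010.
R = -46 − 248 = -294; wraps to 218 = 011011010
R = −(218) = -218 = 100100110
R = NOT 100100110 = 011011001 = 217
R = 217 − 119 = 98 = 001100010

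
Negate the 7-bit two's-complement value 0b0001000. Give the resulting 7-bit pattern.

1111000

Invert: 1110111. Add 1: 1111000.
Check: 0001000 = 8, 1111000 = -8.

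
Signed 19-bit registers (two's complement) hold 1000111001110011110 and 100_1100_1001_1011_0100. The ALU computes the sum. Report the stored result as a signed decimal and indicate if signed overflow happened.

81234; overflow

1000111001110011110 = -232546 (signed)
100_1100_1001_1011_0100 → 1001100100110110100 = -210508 (signed)
  1000111001110011110
+ 1001100100110110100
= 0010011110101010010  (discard carry-out 1)
Result 0010011110101010010: MSB = 0 → value 81234.
Both addends are negative but the stored result is non-negative: signed overflow. The true value -232546 + (-210508) = -443054 lies outside [-262144, 262143].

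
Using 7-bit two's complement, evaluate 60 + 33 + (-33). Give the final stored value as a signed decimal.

60 + 33 = 93 → wraps to -35 (1011101)
-35 + (-33) = -68 → wraps to 60 (0111100)

60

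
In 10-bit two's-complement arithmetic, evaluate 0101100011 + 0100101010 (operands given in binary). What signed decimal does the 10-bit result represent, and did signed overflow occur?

-371; overflow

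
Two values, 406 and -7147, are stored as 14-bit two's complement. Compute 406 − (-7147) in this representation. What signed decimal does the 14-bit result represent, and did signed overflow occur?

7553; no overflow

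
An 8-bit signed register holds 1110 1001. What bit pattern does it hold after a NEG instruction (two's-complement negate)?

00010111

Invert: 00010110. Add 1: 00010111.
Check: 11101001 = -23, 00010111 = 23.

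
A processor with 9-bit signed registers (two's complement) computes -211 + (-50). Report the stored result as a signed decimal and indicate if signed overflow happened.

251; overflow

-211 → 100101101
-50 → 111001110
  100101101
+ 111001110
= 011111011  (discard carry-out 1)
Result 011111011: MSB = 0 → value 251.
Both addends are negative but the stored result is non-negative: signed overflow. The true value -211 + (-50) = -261 lies outside [-256, 255].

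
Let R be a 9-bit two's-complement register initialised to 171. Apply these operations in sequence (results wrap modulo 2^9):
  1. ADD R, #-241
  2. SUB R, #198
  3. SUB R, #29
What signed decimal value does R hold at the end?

215

Start: R = 171 = 010101011.
R = 171 + (-241) = -70 = 110111010
R = -70 − 198 = -268; wraps to 244 = 011110100
R = 244 − 29 = 215 = 011010111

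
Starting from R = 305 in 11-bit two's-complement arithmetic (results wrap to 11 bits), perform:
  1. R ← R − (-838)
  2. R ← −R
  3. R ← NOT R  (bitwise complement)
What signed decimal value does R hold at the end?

-906

Start: R = 305 = 00100110001.
R = 305 − (-838) = 1143; wraps to -905 = 10001110111
R = −(-905) = 905 = 01110001001
R = NOT 01110001001 = 10001110110 = -906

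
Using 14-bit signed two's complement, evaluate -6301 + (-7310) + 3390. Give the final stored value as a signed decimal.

-6301 + (-7310) = -13611 → wraps to 2773 (00101011010101)
2773 + 3390 = 6163 (01100000010011)

6163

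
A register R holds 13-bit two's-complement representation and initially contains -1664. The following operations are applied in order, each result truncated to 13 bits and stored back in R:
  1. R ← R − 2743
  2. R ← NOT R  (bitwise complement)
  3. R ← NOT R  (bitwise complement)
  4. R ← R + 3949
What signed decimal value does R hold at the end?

Start: R = -1664 = 1100110000000.
R = -1664 − 2743 = -4407; wraps to 3785 = 0111011001001
R = NOT 0111011001001 = 1000100110110 = -3786
R = NOT 1000100110110 = 0111011001001 = 3785
R = 3785 + 3949 = 7734; wraps to -458 = 1111000110110

-458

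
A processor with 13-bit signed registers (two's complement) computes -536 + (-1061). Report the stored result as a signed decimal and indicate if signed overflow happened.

-536 → 1110111101000
-1061 → 1101111011011
  1110111101000
+ 1101111011011
= 1100111000011  (discard carry-out 1)
Result 1100111000011: MSB = 1 → 6595 − 8192 = -1597.
Both addends are negative and so is the stored result: no signed overflow.

-1597; no overflow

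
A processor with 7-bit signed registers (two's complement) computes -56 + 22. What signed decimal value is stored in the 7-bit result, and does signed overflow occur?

-34; no overflow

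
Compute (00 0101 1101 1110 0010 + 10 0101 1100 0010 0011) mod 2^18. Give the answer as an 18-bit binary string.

101011101000000101

  000101110111100010
+ 100101110000100011
= 101011101000000101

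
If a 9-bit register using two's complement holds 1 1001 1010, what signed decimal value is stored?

MSB is 1, so the value is negative.
Unsigned reading: 410. Subtract 2^9 = 512: 410 − 512 = -102.

-102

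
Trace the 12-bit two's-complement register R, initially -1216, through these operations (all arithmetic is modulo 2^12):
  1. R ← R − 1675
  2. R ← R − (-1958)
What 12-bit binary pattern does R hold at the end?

110001011011

Start: R = -1216 = 101101000000.
R = -1216 − 1675 = -2891; wraps to 1205 = 010010110101
R = 1205 − (-1958) = 3163; wraps to -933 = 110001011011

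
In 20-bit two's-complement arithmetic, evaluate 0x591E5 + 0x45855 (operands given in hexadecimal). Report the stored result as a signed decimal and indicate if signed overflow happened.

-398790; overflow

0x591E5 = 01011001000111100101 = 365029 (signed)
0x45855 = 01000101100001010101 = 284757 (signed)
  01011001000111100101
+ 01000101100001010101
= 10011110101000111010
Result 10011110101000111010: MSB = 1 → 649786 − 1048576 = -398790.
Both addends are non-negative but the stored result is negative: signed overflow. The true value 365029 + 284757 = 649786 lies outside [-524288, 524287].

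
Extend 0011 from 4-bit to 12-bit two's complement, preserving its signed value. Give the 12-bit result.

000000000011

MSB of 0011 is 0; replicate it into the new high bits.
00000000|0011 → 000000000011 (still 3).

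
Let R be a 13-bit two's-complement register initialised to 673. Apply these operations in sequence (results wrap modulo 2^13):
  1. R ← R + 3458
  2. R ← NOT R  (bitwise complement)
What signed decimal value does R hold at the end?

4060

Start: R = 673 = 0001010100001.
R = 673 + 3458 = 4131; wraps to -4061 = 1000000100011
R = NOT 1000000100011 = 0111111011100 = 4060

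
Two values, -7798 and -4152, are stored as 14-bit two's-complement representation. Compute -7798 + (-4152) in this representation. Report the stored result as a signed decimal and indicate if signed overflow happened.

4434; overflow

-7798 → 10000110001010
-4152 → 10111111001000
  10000110001010
+ 10111111001000
= 01000101010010  (discard carry-out 1)
Result 01000101010010: MSB = 0 → value 4434.
Both addends are negative but the stored result is non-negative: signed overflow. The true value -7798 + (-4152) = -11950 lies outside [-8192, 8191].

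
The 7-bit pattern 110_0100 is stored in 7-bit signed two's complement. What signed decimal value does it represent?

MSB is 1, so the value is negative.
Invert: 0011011. Add 1: 0011100 = 28. So the value is −28.

-28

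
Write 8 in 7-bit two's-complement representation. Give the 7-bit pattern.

8 is non-negative, so write it directly in 7 bits: 0001000.

0001000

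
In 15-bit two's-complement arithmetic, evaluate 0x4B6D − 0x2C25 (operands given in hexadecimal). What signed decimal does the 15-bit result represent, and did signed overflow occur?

8008; overflow

0x4B6D = 100101101101101 = -13459 (signed)
0x2C25 = 010110000100101 = 11301 (signed)
Subtract via negate-and-add: invert 010110000100101 + 1 = 101001111011011 (i.e. -11301).
  100101101101101
+ 101001111011011
= 001111101001000  (discard carry-out 1)
Result 001111101001000: MSB = 0 → value 8008.
Both addends (after negating the subtrahend) are negative but the stored result is non-negative: signed overflow. The true value -13459 − 11301 = -24760 lies outside [-16384, 16383].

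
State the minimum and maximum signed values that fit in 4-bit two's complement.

min = -8, max = 7

Minimum: −2^3 = -8.
Maximum: 2^3 − 1 = 7.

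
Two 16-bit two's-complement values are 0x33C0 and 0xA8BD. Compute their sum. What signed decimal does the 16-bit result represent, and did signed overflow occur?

-9091; no overflow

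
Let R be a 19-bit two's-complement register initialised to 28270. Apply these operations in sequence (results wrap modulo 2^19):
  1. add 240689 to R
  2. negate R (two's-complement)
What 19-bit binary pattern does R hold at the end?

0111110010101100001

Start: R = 28270 = 0000110111001101110.
R = 28270 + 240689 = 268959; wraps to -255329 = 1000001101010011111
R = −(-255329) = 255329 = 0111110010101100001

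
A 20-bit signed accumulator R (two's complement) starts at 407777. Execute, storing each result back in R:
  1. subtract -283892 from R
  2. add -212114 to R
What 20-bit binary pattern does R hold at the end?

01110101000101000011

Start: R = 407777 = 01100011100011100001.
R = 407777 − (-283892) = 691669; wraps to -356907 = 10101000110111010101
R = -356907 + (-212114) = -569021; wraps to 479555 = 01110101000101000011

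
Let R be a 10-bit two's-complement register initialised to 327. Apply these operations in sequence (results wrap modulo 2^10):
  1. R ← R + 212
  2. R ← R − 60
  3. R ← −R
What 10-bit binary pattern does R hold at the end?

Start: R = 327 = 0101000111.
R = 327 + 212 = 539; wraps to -485 = 1000011011
R = -485 − 60 = -545; wraps to 479 = 0111011111
R = −(479) = -479 = 1000100001

1000100001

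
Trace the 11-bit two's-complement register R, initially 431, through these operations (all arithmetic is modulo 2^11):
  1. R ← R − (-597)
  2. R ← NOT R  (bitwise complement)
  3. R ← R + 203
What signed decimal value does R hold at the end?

Start: R = 431 = 00110101111.
R = 431 − (-597) = 1028; wraps to -1020 = 10000000100
R = NOT 10000000100 = 01111111011 = 1019
R = 1019 + 203 = 1222; wraps to -826 = 10011000110

-826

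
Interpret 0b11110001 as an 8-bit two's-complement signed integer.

-15

MSB is 1, so the value is negative.
Unsigned reading: 241. Subtract 2^8 = 256: 241 − 256 = -15.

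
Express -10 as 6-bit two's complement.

|-10| = 10 = 001010 in 6 bits.
Invert the bits: 110101. Add 1: 110110.
Check: 110110 reads as 54 − 64 = -10.

110110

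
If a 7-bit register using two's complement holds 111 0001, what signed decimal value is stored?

MSB is 1, so the value is negative.
Unsigned reading: 113. Subtract 2^7 = 128: 113 − 128 = -15.

-15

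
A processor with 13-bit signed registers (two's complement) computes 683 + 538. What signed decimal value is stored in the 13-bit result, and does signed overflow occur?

1221; no overflow

683 → 0001010101011
538 → 0001000011010
  0001010101011
+ 0001000011010
= 0010011000101
Result 0010011000101: MSB = 0 → value 1221.
Both addends are non-negative and so is the stored result: no signed overflow.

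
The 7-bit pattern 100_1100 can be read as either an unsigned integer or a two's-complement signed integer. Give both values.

unsigned = 76, signed = -52

Unsigned: 1001100 = 76.
Signed: MSB=1 → 76 − 128 = -52.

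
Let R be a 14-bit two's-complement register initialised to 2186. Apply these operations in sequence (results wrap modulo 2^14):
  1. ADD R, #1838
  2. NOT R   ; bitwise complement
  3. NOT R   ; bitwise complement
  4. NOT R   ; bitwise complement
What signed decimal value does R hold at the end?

-4025

Start: R = 2186 = 00100010001010.
R = 2186 + 1838 = 4024 = 00111110111000
R = NOT 00111110111000 = 11000001000111 = -4025
R = NOT 11000001000111 = 00111110111000 = 4024
R = NOT 00111110111000 = 11000001000111 = -4025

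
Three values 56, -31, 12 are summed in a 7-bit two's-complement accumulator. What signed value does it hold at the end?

37

56 + (-31) = 25 (0011001)
25 + 12 = 37 (0100101)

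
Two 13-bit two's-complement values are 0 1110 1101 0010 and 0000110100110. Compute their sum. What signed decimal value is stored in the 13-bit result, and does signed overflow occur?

0 1110 1101 0010 → 0111011010010 = 3794 (signed)
0000110100110 = 422 (signed)
  0111011010010
+ 0000110100110
= 1000001111000
Result 1000001111000: MSB = 1 → 4216 − 8192 = -3976.
Both addends are non-negative but the stored result is negative: signed overflow. The true value 3794 + 422 = 4216 lies outside [-4096, 4095].

-3976; overflow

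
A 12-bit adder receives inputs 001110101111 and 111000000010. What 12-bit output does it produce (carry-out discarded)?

000110110001

  001110101111
+ 111000000010
= 000110110001  (discard carry-out 1)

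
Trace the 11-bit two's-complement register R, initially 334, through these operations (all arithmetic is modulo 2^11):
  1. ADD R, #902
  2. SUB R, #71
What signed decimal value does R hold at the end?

Start: R = 334 = 00101001110.
R = 334 + 902 = 1236; wraps to -812 = 10011010100
R = -812 − 71 = -883 = 10010001101

-883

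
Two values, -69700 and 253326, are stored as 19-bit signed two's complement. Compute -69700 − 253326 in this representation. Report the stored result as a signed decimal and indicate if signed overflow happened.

-69700 → 1101110111110111100
253326 → 0111101110110001110
Subtract via negate-and-add: invert 0111101110110001110 + 1 = 1000010001001110010 (i.e. -253326).
  1101110111110111100
+ 1000010001001110010
= 0110001001000101110  (discard carry-out 1)
Result 0110001001000101110: MSB = 0 → value 201262.
Both addends (after negating the subtrahend) are negative but the stored result is non-negative: signed overflow. The true value -69700 − 253326 = -323026 lies outside [-262144, 262143].

201262; overflow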